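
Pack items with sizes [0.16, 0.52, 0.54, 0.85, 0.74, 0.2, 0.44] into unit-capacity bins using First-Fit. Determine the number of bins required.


Place items sequentially using First-Fit:
  Item 0.16 -> new Bin 1
  Item 0.52 -> Bin 1 (now 0.68)
  Item 0.54 -> new Bin 2
  Item 0.85 -> new Bin 3
  Item 0.74 -> new Bin 4
  Item 0.2 -> Bin 1 (now 0.88)
  Item 0.44 -> Bin 2 (now 0.98)
Total bins used = 4

4


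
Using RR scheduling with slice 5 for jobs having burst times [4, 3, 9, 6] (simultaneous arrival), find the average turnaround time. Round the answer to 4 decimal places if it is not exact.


Time quantum = 5
Execution trace:
  J1 runs 4 units, time = 4
  J2 runs 3 units, time = 7
  J3 runs 5 units, time = 12
  J4 runs 5 units, time = 17
  J3 runs 4 units, time = 21
  J4 runs 1 units, time = 22
Finish times: [4, 7, 21, 22]
Average turnaround = 54/4 = 13.5

13.5


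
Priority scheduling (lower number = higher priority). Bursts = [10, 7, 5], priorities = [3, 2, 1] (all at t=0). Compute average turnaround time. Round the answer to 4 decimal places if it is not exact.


Sort by priority (ascending = highest first):
Order: [(1, 5), (2, 7), (3, 10)]
Completion times:
  Priority 1, burst=5, C=5
  Priority 2, burst=7, C=12
  Priority 3, burst=10, C=22
Average turnaround = 39/3 = 13.0

13.0


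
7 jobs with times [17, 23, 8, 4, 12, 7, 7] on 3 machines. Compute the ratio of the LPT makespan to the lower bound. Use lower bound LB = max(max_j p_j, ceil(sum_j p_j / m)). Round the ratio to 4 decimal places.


LPT order: [23, 17, 12, 8, 7, 7, 4]
Machine loads after assignment: [27, 24, 27]
LPT makespan = 27
Lower bound = max(max_job, ceil(total/3)) = max(23, 26) = 26
Ratio = 27 / 26 = 1.0385

1.0385


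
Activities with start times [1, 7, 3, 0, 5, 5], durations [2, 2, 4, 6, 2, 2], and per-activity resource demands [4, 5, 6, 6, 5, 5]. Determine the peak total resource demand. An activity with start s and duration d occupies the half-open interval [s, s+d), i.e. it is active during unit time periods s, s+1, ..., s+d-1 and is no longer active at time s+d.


Each activity i is active on [start_i, start_i + duration_i).
Compute total resource usage per time slot:
  t=0: active resources = [6], total = 6
  t=1: active resources = [4, 6], total = 10
  t=2: active resources = [4, 6], total = 10
  t=3: active resources = [6, 6], total = 12
  t=4: active resources = [6, 6], total = 12
  t=5: active resources = [6, 6, 5, 5], total = 22
  t=6: active resources = [6, 5, 5], total = 16
  t=7: active resources = [5], total = 5
  t=8: active resources = [5], total = 5
Peak resource demand = 22

22


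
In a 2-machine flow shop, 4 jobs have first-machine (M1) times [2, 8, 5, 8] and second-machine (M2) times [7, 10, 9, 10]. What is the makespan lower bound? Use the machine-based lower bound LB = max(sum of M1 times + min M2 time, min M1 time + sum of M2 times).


LB1 = sum(M1 times) + min(M2 times) = 23 + 7 = 30
LB2 = min(M1 times) + sum(M2 times) = 2 + 36 = 38
Lower bound = max(LB1, LB2) = max(30, 38) = 38

38


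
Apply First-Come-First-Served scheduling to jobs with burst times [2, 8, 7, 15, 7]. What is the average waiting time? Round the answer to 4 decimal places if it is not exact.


FCFS order (as given): [2, 8, 7, 15, 7]
Waiting times:
  Job 1: wait = 0
  Job 2: wait = 2
  Job 3: wait = 10
  Job 4: wait = 17
  Job 5: wait = 32
Sum of waiting times = 61
Average waiting time = 61/5 = 12.2

12.2


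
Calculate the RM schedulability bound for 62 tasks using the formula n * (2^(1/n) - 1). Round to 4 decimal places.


Compute 2^(1/62) = 1.0112425207
Subtract 1: 1.0112425207 - 1 = 0.0112425207
Multiply by n: 62 * 0.0112425207 = 0.6970362834
Round to 4 dp: 0.6970

0.6970


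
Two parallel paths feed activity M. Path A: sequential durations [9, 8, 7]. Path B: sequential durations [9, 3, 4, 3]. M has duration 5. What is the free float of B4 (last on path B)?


ES(B4) = sum of predecessors on chain B = 16
EF(B4) = ES + duration = 16 + 3 = 19
Successor of B4 is M. ES(M) = max(sum(A), sum(B)) = max(24, 19) = 24
Free float = ES(successor) - EF(current) = 24 - 19 = 5

5


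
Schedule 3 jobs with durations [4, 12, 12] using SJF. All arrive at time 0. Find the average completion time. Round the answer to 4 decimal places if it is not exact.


SJF order (ascending): [4, 12, 12]
Completion times:
  Job 1: burst=4, C=4
  Job 2: burst=12, C=16
  Job 3: burst=12, C=28
Average completion = 48/3 = 16.0

16.0


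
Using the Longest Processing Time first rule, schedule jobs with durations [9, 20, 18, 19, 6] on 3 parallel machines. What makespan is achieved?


Sort jobs in decreasing order (LPT): [20, 19, 18, 9, 6]
Assign each job to the least loaded machine:
  Machine 1: jobs [20], load = 20
  Machine 2: jobs [19, 6], load = 25
  Machine 3: jobs [18, 9], load = 27
Makespan = max load = 27

27


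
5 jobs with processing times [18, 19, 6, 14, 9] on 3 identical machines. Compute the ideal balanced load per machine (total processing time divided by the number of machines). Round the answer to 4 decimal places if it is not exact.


Total processing time = 18 + 19 + 6 + 14 + 9 = 66
Number of machines = 3
Ideal balanced load = 66 / 3 = 22.0

22.0


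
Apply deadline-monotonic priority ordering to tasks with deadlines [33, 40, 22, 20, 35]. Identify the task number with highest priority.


Sort tasks by relative deadline (ascending):
  Task 4: deadline = 20
  Task 3: deadline = 22
  Task 1: deadline = 33
  Task 5: deadline = 35
  Task 2: deadline = 40
Priority order (highest first): [4, 3, 1, 5, 2]
Highest priority task = 4

4


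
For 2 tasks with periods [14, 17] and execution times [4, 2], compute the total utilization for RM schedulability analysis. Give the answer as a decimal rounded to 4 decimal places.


Compute individual utilizations (exact fractions):
  Task 1: C/T = 4/14 = 2/7 (approx. 0.2857)
  Task 2: C/T = 2/17 (approx. 0.1176)
Total utilization U = 2/7 + 2/17 = 48/119
Rounded to 4 decimal places: U = 0.4034
RM (Liu & Layland) bound for 2 tasks = 0.828427; compare with U = 48/119 (approx. 0.403361)
U <= bound, so schedulable by RM sufficient condition.

0.4034


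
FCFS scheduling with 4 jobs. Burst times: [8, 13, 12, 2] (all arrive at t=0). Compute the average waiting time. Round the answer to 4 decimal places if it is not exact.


FCFS order (as given): [8, 13, 12, 2]
Waiting times:
  Job 1: wait = 0
  Job 2: wait = 8
  Job 3: wait = 21
  Job 4: wait = 33
Sum of waiting times = 62
Average waiting time = 62/4 = 15.5

15.5


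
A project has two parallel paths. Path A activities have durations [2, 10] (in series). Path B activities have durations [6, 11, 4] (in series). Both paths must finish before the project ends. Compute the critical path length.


Path A total = 2 + 10 = 12
Path B total = 6 + 11 + 4 = 21
Critical path = longest path = max(12, 21) = 21

21


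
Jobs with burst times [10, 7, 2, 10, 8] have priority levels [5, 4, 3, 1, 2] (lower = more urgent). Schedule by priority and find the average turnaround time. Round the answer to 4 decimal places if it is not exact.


Sort by priority (ascending = highest first):
Order: [(1, 10), (2, 8), (3, 2), (4, 7), (5, 10)]
Completion times:
  Priority 1, burst=10, C=10
  Priority 2, burst=8, C=18
  Priority 3, burst=2, C=20
  Priority 4, burst=7, C=27
  Priority 5, burst=10, C=37
Average turnaround = 112/5 = 22.4

22.4


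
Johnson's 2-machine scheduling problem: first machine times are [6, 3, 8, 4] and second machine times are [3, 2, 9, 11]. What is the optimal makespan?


Apply Johnson's rule:
  Group 1 (a <= b): [(4, 4, 11), (3, 8, 9)]
  Group 2 (a > b): [(1, 6, 3), (2, 3, 2)]
Optimal job order: [4, 3, 1, 2]
Schedule:
  Job 4: M1 done at 4, M2 done at 15
  Job 3: M1 done at 12, M2 done at 24
  Job 1: M1 done at 18, M2 done at 27
  Job 2: M1 done at 21, M2 done at 29
Makespan = 29

29


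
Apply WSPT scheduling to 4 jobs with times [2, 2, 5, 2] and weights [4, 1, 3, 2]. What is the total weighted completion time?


Compute p/w ratios and sort ascending (WSPT): [(2, 4), (2, 2), (5, 3), (2, 1)]
Compute weighted completion times:
  Job (p=2,w=4): C=2, w*C=4*2=8
  Job (p=2,w=2): C=4, w*C=2*4=8
  Job (p=5,w=3): C=9, w*C=3*9=27
  Job (p=2,w=1): C=11, w*C=1*11=11
Total weighted completion time = 54

54


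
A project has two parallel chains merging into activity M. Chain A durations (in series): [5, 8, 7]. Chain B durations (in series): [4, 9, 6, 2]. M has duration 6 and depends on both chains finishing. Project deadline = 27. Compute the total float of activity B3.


Forward pass: ES(B3) = sum of predecessors on chain B = 13
EF = ES + duration = 13 + 6 = 19
Backward pass: LF(M) = deadline = 27; LS(M) = 27 - 6 = 21
LF(B3) = LS(M) - sum(successors on chain B) = 21 - 2 = 19
LS = LF - duration = 19 - 6 = 13
Total float = LS - ES = 13 - 13 = 0

0


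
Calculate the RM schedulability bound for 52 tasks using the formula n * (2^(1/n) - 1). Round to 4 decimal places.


Compute 2^(1/52) = 1.0134189907
Subtract 1: 1.0134189907 - 1 = 0.0134189907
Multiply by n: 52 * 0.0134189907 = 0.6977875164
Round to 4 dp: 0.6978

0.6978


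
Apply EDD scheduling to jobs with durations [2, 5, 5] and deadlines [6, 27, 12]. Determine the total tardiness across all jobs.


Sort by due date (EDD order): [(2, 6), (5, 12), (5, 27)]
Compute completion times and tardiness:
  Job 1: p=2, d=6, C=2, tardiness=max(0,2-6)=0
  Job 2: p=5, d=12, C=7, tardiness=max(0,7-12)=0
  Job 3: p=5, d=27, C=12, tardiness=max(0,12-27)=0
Total tardiness = 0

0


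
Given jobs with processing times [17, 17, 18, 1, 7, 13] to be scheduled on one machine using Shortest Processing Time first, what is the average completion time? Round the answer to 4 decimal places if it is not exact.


Sort jobs by processing time (SPT order): [1, 7, 13, 17, 17, 18]
Compute completion times sequentially:
  Job 1: processing = 1, completes at 1
  Job 2: processing = 7, completes at 8
  Job 3: processing = 13, completes at 21
  Job 4: processing = 17, completes at 38
  Job 5: processing = 17, completes at 55
  Job 6: processing = 18, completes at 73
Sum of completion times = 196
Average completion time = 196/6 = 32.6667

32.6667


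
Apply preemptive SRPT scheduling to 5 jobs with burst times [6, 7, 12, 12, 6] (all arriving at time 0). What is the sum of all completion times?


Since all jobs arrive at t=0, SRPT equals SPT ordering.
SPT order: [6, 6, 7, 12, 12]
Completion times:
  Job 1: p=6, C=6
  Job 2: p=6, C=12
  Job 3: p=7, C=19
  Job 4: p=12, C=31
  Job 5: p=12, C=43
Total completion time = 6 + 12 + 19 + 31 + 43 = 111

111


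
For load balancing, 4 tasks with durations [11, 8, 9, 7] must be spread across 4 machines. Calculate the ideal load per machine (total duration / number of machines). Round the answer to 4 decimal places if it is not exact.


Total processing time = 11 + 8 + 9 + 7 = 35
Number of machines = 4
Ideal balanced load = 35 / 4 = 8.75

8.75


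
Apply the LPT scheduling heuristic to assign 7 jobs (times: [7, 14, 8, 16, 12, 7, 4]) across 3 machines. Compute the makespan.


Sort jobs in decreasing order (LPT): [16, 14, 12, 8, 7, 7, 4]
Assign each job to the least loaded machine:
  Machine 1: jobs [16, 7], load = 23
  Machine 2: jobs [14, 7], load = 21
  Machine 3: jobs [12, 8, 4], load = 24
Makespan = max load = 24

24


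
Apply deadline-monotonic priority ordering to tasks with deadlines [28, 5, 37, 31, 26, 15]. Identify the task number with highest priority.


Sort tasks by relative deadline (ascending):
  Task 2: deadline = 5
  Task 6: deadline = 15
  Task 5: deadline = 26
  Task 1: deadline = 28
  Task 4: deadline = 31
  Task 3: deadline = 37
Priority order (highest first): [2, 6, 5, 1, 4, 3]
Highest priority task = 2

2


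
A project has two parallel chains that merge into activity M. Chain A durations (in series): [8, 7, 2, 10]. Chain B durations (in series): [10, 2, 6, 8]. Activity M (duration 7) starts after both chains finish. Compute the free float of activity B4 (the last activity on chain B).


ES(B4) = sum of predecessors on chain B = 18
EF(B4) = ES + duration = 18 + 8 = 26
Successor of B4 is M. ES(M) = max(sum(A), sum(B)) = max(27, 26) = 27
Free float = ES(successor) - EF(current) = 27 - 26 = 1

1


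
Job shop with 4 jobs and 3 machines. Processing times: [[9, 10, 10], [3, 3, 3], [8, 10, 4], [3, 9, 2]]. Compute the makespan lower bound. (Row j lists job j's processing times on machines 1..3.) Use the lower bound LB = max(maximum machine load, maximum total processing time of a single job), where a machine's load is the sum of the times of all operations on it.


Machine loads:
  Machine 1: 9 + 3 + 8 + 3 = 23
  Machine 2: 10 + 3 + 10 + 9 = 32
  Machine 3: 10 + 3 + 4 + 2 = 19
Max machine load = 32
Job totals:
  Job 1: 29
  Job 2: 9
  Job 3: 22
  Job 4: 14
Max job total = 29
Lower bound = max(32, 29) = 32

32


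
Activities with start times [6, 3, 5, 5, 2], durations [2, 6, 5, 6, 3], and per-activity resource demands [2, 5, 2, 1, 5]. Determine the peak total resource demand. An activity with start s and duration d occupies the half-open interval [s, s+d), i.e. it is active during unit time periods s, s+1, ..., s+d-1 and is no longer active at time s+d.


Each activity i is active on [start_i, start_i + duration_i).
Compute total resource usage per time slot:
  t=0: active resources = [], total = 0
  t=1: active resources = [], total = 0
  t=2: active resources = [5], total = 5
  t=3: active resources = [5, 5], total = 10
  t=4: active resources = [5, 5], total = 10
  t=5: active resources = [5, 2, 1], total = 8
  t=6: active resources = [2, 5, 2, 1], total = 10
  t=7: active resources = [2, 5, 2, 1], total = 10
  t=8: active resources = [5, 2, 1], total = 8
  t=9: active resources = [2, 1], total = 3
  t=10: active resources = [1], total = 1
Peak resource demand = 10

10


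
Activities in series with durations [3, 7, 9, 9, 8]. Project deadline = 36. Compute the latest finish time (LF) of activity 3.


LF(activity 3) = deadline - sum of successor durations
Successors: activities 4 through 5 with durations [9, 8]
Sum of successor durations = 17
LF = 36 - 17 = 19

19


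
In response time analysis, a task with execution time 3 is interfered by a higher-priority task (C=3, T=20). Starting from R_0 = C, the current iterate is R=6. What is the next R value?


R_next = C + ceil(R_prev / T_hp) * C_hp
ceil(6 / 20) = ceil(0.3) = 1
Interference = 1 * 3 = 3
R_next = 3 + 3 = 6
R_next = R_prev, so the iteration has converged (response time = 6).

6


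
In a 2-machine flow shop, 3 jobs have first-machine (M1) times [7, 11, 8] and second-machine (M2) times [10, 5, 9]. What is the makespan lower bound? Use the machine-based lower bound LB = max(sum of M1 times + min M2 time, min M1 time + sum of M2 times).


LB1 = sum(M1 times) + min(M2 times) = 26 + 5 = 31
LB2 = min(M1 times) + sum(M2 times) = 7 + 24 = 31
Lower bound = max(LB1, LB2) = max(31, 31) = 31

31


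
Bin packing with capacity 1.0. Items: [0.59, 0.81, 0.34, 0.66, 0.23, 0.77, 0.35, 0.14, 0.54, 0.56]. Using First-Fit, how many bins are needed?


Place items sequentially using First-Fit:
  Item 0.59 -> new Bin 1
  Item 0.81 -> new Bin 2
  Item 0.34 -> Bin 1 (now 0.93)
  Item 0.66 -> new Bin 3
  Item 0.23 -> Bin 3 (now 0.89)
  Item 0.77 -> new Bin 4
  Item 0.35 -> new Bin 5
  Item 0.14 -> Bin 2 (now 0.95)
  Item 0.54 -> Bin 5 (now 0.89)
  Item 0.56 -> new Bin 6
Total bins used = 6

6


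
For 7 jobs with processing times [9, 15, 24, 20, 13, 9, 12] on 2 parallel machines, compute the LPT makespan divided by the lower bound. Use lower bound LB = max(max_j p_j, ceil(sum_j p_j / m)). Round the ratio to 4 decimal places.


LPT order: [24, 20, 15, 13, 12, 9, 9]
Machine loads after assignment: [55, 47]
LPT makespan = 55
Lower bound = max(max_job, ceil(total/2)) = max(24, 51) = 51
Ratio = 55 / 51 = 1.0784

1.0784


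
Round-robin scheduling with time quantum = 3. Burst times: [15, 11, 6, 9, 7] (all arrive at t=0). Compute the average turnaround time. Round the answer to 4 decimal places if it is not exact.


Time quantum = 3
Execution trace:
  J1 runs 3 units, time = 3
  J2 runs 3 units, time = 6
  J3 runs 3 units, time = 9
  J4 runs 3 units, time = 12
  J5 runs 3 units, time = 15
  J1 runs 3 units, time = 18
  J2 runs 3 units, time = 21
  J3 runs 3 units, time = 24
  J4 runs 3 units, time = 27
  J5 runs 3 units, time = 30
  J1 runs 3 units, time = 33
  J2 runs 3 units, time = 36
  J4 runs 3 units, time = 39
  J5 runs 1 units, time = 40
  J1 runs 3 units, time = 43
  J2 runs 2 units, time = 45
  J1 runs 3 units, time = 48
Finish times: [48, 45, 24, 39, 40]
Average turnaround = 196/5 = 39.2

39.2


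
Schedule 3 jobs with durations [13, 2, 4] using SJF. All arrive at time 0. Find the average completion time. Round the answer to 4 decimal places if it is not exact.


SJF order (ascending): [2, 4, 13]
Completion times:
  Job 1: burst=2, C=2
  Job 2: burst=4, C=6
  Job 3: burst=13, C=19
Average completion = 27/3 = 9.0

9.0


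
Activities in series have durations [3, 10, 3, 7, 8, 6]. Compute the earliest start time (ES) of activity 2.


Activity 2 starts after activities 1 through 1 complete.
Predecessor durations: [3]
ES = 3 = 3

3


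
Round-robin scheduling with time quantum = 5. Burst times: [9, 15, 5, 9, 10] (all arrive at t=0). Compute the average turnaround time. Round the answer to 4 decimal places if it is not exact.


Time quantum = 5
Execution trace:
  J1 runs 5 units, time = 5
  J2 runs 5 units, time = 10
  J3 runs 5 units, time = 15
  J4 runs 5 units, time = 20
  J5 runs 5 units, time = 25
  J1 runs 4 units, time = 29
  J2 runs 5 units, time = 34
  J4 runs 4 units, time = 38
  J5 runs 5 units, time = 43
  J2 runs 5 units, time = 48
Finish times: [29, 48, 15, 38, 43]
Average turnaround = 173/5 = 34.6

34.6


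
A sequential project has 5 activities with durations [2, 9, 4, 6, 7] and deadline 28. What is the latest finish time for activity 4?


LF(activity 4) = deadline - sum of successor durations
Successors: activities 5 through 5 with durations [7]
Sum of successor durations = 7
LF = 28 - 7 = 21

21


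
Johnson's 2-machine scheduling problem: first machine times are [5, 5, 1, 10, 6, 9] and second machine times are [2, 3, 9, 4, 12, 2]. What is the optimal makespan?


Apply Johnson's rule:
  Group 1 (a <= b): [(3, 1, 9), (5, 6, 12)]
  Group 2 (a > b): [(4, 10, 4), (2, 5, 3), (1, 5, 2), (6, 9, 2)]
Optimal job order: [3, 5, 4, 2, 1, 6]
Schedule:
  Job 3: M1 done at 1, M2 done at 10
  Job 5: M1 done at 7, M2 done at 22
  Job 4: M1 done at 17, M2 done at 26
  Job 2: M1 done at 22, M2 done at 29
  Job 1: M1 done at 27, M2 done at 31
  Job 6: M1 done at 36, M2 done at 38
Makespan = 38

38


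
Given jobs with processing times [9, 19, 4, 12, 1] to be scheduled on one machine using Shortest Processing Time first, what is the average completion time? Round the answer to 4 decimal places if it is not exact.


Sort jobs by processing time (SPT order): [1, 4, 9, 12, 19]
Compute completion times sequentially:
  Job 1: processing = 1, completes at 1
  Job 2: processing = 4, completes at 5
  Job 3: processing = 9, completes at 14
  Job 4: processing = 12, completes at 26
  Job 5: processing = 19, completes at 45
Sum of completion times = 91
Average completion time = 91/5 = 18.2

18.2


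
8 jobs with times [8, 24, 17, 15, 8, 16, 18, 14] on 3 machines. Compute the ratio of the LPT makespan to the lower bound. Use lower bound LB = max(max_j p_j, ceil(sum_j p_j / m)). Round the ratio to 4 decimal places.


LPT order: [24, 18, 17, 16, 15, 14, 8, 8]
Machine loads after assignment: [38, 41, 41]
LPT makespan = 41
Lower bound = max(max_job, ceil(total/3)) = max(24, 40) = 40
Ratio = 41 / 40 = 1.025

1.025


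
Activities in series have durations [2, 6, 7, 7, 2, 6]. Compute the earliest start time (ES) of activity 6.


Activity 6 starts after activities 1 through 5 complete.
Predecessor durations: [2, 6, 7, 7, 2]
ES = 2 + 6 + 7 + 7 + 2 = 24

24


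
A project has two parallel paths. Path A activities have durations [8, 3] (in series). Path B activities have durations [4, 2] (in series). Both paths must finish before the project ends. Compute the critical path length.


Path A total = 8 + 3 = 11
Path B total = 4 + 2 = 6
Critical path = longest path = max(11, 6) = 11

11


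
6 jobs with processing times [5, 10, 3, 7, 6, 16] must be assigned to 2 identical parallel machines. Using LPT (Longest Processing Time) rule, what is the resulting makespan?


Sort jobs in decreasing order (LPT): [16, 10, 7, 6, 5, 3]
Assign each job to the least loaded machine:
  Machine 1: jobs [16, 6, 3], load = 25
  Machine 2: jobs [10, 7, 5], load = 22
Makespan = max load = 25

25


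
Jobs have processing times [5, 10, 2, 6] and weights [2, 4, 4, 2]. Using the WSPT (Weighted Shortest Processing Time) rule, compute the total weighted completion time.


Compute p/w ratios and sort ascending (WSPT): [(2, 4), (5, 2), (10, 4), (6, 2)]
Compute weighted completion times:
  Job (p=2,w=4): C=2, w*C=4*2=8
  Job (p=5,w=2): C=7, w*C=2*7=14
  Job (p=10,w=4): C=17, w*C=4*17=68
  Job (p=6,w=2): C=23, w*C=2*23=46
Total weighted completion time = 136

136


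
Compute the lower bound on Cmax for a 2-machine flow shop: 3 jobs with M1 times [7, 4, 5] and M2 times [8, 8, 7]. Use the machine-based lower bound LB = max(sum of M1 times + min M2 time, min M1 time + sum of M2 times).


LB1 = sum(M1 times) + min(M2 times) = 16 + 7 = 23
LB2 = min(M1 times) + sum(M2 times) = 4 + 23 = 27
Lower bound = max(LB1, LB2) = max(23, 27) = 27

27


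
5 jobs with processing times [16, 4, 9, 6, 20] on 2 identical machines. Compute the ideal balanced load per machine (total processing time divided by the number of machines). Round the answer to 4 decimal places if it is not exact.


Total processing time = 16 + 4 + 9 + 6 + 20 = 55
Number of machines = 2
Ideal balanced load = 55 / 2 = 27.5

27.5


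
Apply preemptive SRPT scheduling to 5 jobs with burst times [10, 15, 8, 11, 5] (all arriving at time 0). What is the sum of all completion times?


Since all jobs arrive at t=0, SRPT equals SPT ordering.
SPT order: [5, 8, 10, 11, 15]
Completion times:
  Job 1: p=5, C=5
  Job 2: p=8, C=13
  Job 3: p=10, C=23
  Job 4: p=11, C=34
  Job 5: p=15, C=49
Total completion time = 5 + 13 + 23 + 34 + 49 = 124

124


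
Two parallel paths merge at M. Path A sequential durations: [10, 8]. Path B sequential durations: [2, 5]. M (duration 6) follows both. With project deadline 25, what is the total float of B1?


Forward pass: ES(B1) = sum of predecessors on chain B = 0
EF = ES + duration = 0 + 2 = 2
Backward pass: LF(M) = deadline = 25; LS(M) = 25 - 6 = 19
LF(B1) = LS(M) - sum(successors on chain B) = 19 - 5 = 14
LS = LF - duration = 14 - 2 = 12
Total float = LS - ES = 12 - 0 = 12

12


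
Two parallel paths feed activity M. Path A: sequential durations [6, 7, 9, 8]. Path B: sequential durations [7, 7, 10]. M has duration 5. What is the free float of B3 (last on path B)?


ES(B3) = sum of predecessors on chain B = 14
EF(B3) = ES + duration = 14 + 10 = 24
Successor of B3 is M. ES(M) = max(sum(A), sum(B)) = max(30, 24) = 30
Free float = ES(successor) - EF(current) = 30 - 24 = 6

6


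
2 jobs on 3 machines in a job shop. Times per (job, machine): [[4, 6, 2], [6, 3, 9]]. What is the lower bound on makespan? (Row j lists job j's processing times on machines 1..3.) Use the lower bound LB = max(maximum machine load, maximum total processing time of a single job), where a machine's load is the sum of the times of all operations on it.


Machine loads:
  Machine 1: 4 + 6 = 10
  Machine 2: 6 + 3 = 9
  Machine 3: 2 + 9 = 11
Max machine load = 11
Job totals:
  Job 1: 12
  Job 2: 18
Max job total = 18
Lower bound = max(11, 18) = 18

18


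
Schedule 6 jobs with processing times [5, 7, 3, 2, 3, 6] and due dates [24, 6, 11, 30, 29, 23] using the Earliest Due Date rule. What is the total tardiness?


Sort by due date (EDD order): [(7, 6), (3, 11), (6, 23), (5, 24), (3, 29), (2, 30)]
Compute completion times and tardiness:
  Job 1: p=7, d=6, C=7, tardiness=max(0,7-6)=1
  Job 2: p=3, d=11, C=10, tardiness=max(0,10-11)=0
  Job 3: p=6, d=23, C=16, tardiness=max(0,16-23)=0
  Job 4: p=5, d=24, C=21, tardiness=max(0,21-24)=0
  Job 5: p=3, d=29, C=24, tardiness=max(0,24-29)=0
  Job 6: p=2, d=30, C=26, tardiness=max(0,26-30)=0
Total tardiness = 1

1


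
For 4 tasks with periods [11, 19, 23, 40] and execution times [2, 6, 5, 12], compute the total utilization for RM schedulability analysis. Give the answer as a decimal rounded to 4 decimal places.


Compute individual utilizations (exact fractions):
  Task 1: C/T = 2/11 (approx. 0.1818)
  Task 2: C/T = 6/19 (approx. 0.3158)
  Task 3: C/T = 5/23 (approx. 0.2174)
  Task 4: C/T = 12/40 = 3/10 (approx. 0.3)
Total utilization U = 2/11 + 6/19 + 5/23 + 3/10 = 48791/48070
Rounded to 4 decimal places: U = 1.0150
RM (Liu & Layland) bound for 4 tasks = 0.756828; compare with U = 48791/48070 (approx. 1.014999)
U > 1, so the task set is not schedulable (processor overloaded).

1.0150


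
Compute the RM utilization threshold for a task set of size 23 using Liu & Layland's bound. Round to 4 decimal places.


Compute 2^(1/23) = 1.0305955448
Subtract 1: 1.0305955448 - 1 = 0.0305955448
Multiply by n: 23 * 0.0305955448 = 0.7036975304
Round to 4 dp: 0.7037

0.7037


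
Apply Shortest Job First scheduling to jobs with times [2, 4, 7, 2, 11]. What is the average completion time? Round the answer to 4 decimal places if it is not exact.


SJF order (ascending): [2, 2, 4, 7, 11]
Completion times:
  Job 1: burst=2, C=2
  Job 2: burst=2, C=4
  Job 3: burst=4, C=8
  Job 4: burst=7, C=15
  Job 5: burst=11, C=26
Average completion = 55/5 = 11.0

11.0


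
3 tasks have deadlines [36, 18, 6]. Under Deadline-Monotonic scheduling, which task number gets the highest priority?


Sort tasks by relative deadline (ascending):
  Task 3: deadline = 6
  Task 2: deadline = 18
  Task 1: deadline = 36
Priority order (highest first): [3, 2, 1]
Highest priority task = 3

3


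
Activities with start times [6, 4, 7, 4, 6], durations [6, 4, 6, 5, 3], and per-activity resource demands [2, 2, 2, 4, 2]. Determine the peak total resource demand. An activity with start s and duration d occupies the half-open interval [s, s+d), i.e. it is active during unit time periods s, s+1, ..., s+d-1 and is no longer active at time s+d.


Each activity i is active on [start_i, start_i + duration_i).
Compute total resource usage per time slot:
  t=0: active resources = [], total = 0
  t=1: active resources = [], total = 0
  t=2: active resources = [], total = 0
  t=3: active resources = [], total = 0
  t=4: active resources = [2, 4], total = 6
  t=5: active resources = [2, 4], total = 6
  t=6: active resources = [2, 2, 4, 2], total = 10
  t=7: active resources = [2, 2, 2, 4, 2], total = 12
  t=8: active resources = [2, 2, 4, 2], total = 10
  t=9: active resources = [2, 2], total = 4
  t=10: active resources = [2, 2], total = 4
  t=11: active resources = [2, 2], total = 4
  t=12: active resources = [2], total = 2
Peak resource demand = 12

12


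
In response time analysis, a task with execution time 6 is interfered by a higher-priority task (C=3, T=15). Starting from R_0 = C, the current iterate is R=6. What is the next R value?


R_next = C + ceil(R_prev / T_hp) * C_hp
ceil(6 / 15) = ceil(0.4) = 1
Interference = 1 * 3 = 3
R_next = 6 + 3 = 9

9


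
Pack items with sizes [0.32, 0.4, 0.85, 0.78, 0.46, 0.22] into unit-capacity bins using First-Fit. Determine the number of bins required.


Place items sequentially using First-Fit:
  Item 0.32 -> new Bin 1
  Item 0.4 -> Bin 1 (now 0.72)
  Item 0.85 -> new Bin 2
  Item 0.78 -> new Bin 3
  Item 0.46 -> new Bin 4
  Item 0.22 -> Bin 1 (now 0.94)
Total bins used = 4

4


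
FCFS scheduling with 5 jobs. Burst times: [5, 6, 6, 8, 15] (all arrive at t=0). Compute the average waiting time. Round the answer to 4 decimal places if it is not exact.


FCFS order (as given): [5, 6, 6, 8, 15]
Waiting times:
  Job 1: wait = 0
  Job 2: wait = 5
  Job 3: wait = 11
  Job 4: wait = 17
  Job 5: wait = 25
Sum of waiting times = 58
Average waiting time = 58/5 = 11.6

11.6


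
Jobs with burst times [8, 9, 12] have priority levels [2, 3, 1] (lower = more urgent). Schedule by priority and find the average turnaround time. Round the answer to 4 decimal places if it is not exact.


Sort by priority (ascending = highest first):
Order: [(1, 12), (2, 8), (3, 9)]
Completion times:
  Priority 1, burst=12, C=12
  Priority 2, burst=8, C=20
  Priority 3, burst=9, C=29
Average turnaround = 61/3 = 20.3333

20.3333


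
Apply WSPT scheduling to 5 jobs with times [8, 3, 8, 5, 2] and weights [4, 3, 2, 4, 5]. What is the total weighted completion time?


Compute p/w ratios and sort ascending (WSPT): [(2, 5), (3, 3), (5, 4), (8, 4), (8, 2)]
Compute weighted completion times:
  Job (p=2,w=5): C=2, w*C=5*2=10
  Job (p=3,w=3): C=5, w*C=3*5=15
  Job (p=5,w=4): C=10, w*C=4*10=40
  Job (p=8,w=4): C=18, w*C=4*18=72
  Job (p=8,w=2): C=26, w*C=2*26=52
Total weighted completion time = 189

189


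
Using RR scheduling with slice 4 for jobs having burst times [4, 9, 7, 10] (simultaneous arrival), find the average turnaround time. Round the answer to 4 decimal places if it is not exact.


Time quantum = 4
Execution trace:
  J1 runs 4 units, time = 4
  J2 runs 4 units, time = 8
  J3 runs 4 units, time = 12
  J4 runs 4 units, time = 16
  J2 runs 4 units, time = 20
  J3 runs 3 units, time = 23
  J4 runs 4 units, time = 27
  J2 runs 1 units, time = 28
  J4 runs 2 units, time = 30
Finish times: [4, 28, 23, 30]
Average turnaround = 85/4 = 21.25

21.25


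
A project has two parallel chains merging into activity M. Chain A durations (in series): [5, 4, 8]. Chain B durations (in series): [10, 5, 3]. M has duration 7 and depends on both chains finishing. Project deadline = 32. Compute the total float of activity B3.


Forward pass: ES(B3) = sum of predecessors on chain B = 15
EF = ES + duration = 15 + 3 = 18
Backward pass: LF(M) = deadline = 32; LS(M) = 32 - 7 = 25
LF(B3) = LS(M) - sum(successors on chain B) = 25 - 0 = 25
LS = LF - duration = 25 - 3 = 22
Total float = LS - ES = 22 - 15 = 7

7


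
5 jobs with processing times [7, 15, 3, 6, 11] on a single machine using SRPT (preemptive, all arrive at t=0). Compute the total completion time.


Since all jobs arrive at t=0, SRPT equals SPT ordering.
SPT order: [3, 6, 7, 11, 15]
Completion times:
  Job 1: p=3, C=3
  Job 2: p=6, C=9
  Job 3: p=7, C=16
  Job 4: p=11, C=27
  Job 5: p=15, C=42
Total completion time = 3 + 9 + 16 + 27 + 42 = 97

97


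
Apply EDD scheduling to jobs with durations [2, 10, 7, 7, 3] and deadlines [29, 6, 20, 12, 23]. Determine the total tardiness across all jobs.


Sort by due date (EDD order): [(10, 6), (7, 12), (7, 20), (3, 23), (2, 29)]
Compute completion times and tardiness:
  Job 1: p=10, d=6, C=10, tardiness=max(0,10-6)=4
  Job 2: p=7, d=12, C=17, tardiness=max(0,17-12)=5
  Job 3: p=7, d=20, C=24, tardiness=max(0,24-20)=4
  Job 4: p=3, d=23, C=27, tardiness=max(0,27-23)=4
  Job 5: p=2, d=29, C=29, tardiness=max(0,29-29)=0
Total tardiness = 17

17


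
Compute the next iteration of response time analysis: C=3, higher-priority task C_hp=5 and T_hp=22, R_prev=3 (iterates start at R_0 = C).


R_next = C + ceil(R_prev / T_hp) * C_hp
ceil(3 / 22) = ceil(0.1364) = 1
Interference = 1 * 5 = 5
R_next = 3 + 5 = 8

8


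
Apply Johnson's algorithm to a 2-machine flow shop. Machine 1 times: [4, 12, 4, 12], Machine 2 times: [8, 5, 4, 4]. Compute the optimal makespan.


Apply Johnson's rule:
  Group 1 (a <= b): [(1, 4, 8), (3, 4, 4)]
  Group 2 (a > b): [(2, 12, 5), (4, 12, 4)]
Optimal job order: [1, 3, 2, 4]
Schedule:
  Job 1: M1 done at 4, M2 done at 12
  Job 3: M1 done at 8, M2 done at 16
  Job 2: M1 done at 20, M2 done at 25
  Job 4: M1 done at 32, M2 done at 36
Makespan = 36

36


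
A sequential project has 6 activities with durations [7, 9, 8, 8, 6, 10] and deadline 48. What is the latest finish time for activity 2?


LF(activity 2) = deadline - sum of successor durations
Successors: activities 3 through 6 with durations [8, 8, 6, 10]
Sum of successor durations = 32
LF = 48 - 32 = 16

16


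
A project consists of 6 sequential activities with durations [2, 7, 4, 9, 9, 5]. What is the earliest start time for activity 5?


Activity 5 starts after activities 1 through 4 complete.
Predecessor durations: [2, 7, 4, 9]
ES = 2 + 7 + 4 + 9 = 22

22


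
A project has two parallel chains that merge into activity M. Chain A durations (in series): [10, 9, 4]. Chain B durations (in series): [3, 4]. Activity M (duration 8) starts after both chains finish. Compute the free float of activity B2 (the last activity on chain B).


ES(B2) = sum of predecessors on chain B = 3
EF(B2) = ES + duration = 3 + 4 = 7
Successor of B2 is M. ES(M) = max(sum(A), sum(B)) = max(23, 7) = 23
Free float = ES(successor) - EF(current) = 23 - 7 = 16

16


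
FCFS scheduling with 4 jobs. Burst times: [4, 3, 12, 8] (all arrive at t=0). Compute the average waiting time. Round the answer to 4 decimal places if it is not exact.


FCFS order (as given): [4, 3, 12, 8]
Waiting times:
  Job 1: wait = 0
  Job 2: wait = 4
  Job 3: wait = 7
  Job 4: wait = 19
Sum of waiting times = 30
Average waiting time = 30/4 = 7.5

7.5


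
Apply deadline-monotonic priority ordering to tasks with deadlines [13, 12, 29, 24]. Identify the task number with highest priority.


Sort tasks by relative deadline (ascending):
  Task 2: deadline = 12
  Task 1: deadline = 13
  Task 4: deadline = 24
  Task 3: deadline = 29
Priority order (highest first): [2, 1, 4, 3]
Highest priority task = 2

2


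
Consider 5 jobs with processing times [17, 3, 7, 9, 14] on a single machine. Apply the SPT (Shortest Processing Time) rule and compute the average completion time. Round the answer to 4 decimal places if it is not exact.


Sort jobs by processing time (SPT order): [3, 7, 9, 14, 17]
Compute completion times sequentially:
  Job 1: processing = 3, completes at 3
  Job 2: processing = 7, completes at 10
  Job 3: processing = 9, completes at 19
  Job 4: processing = 14, completes at 33
  Job 5: processing = 17, completes at 50
Sum of completion times = 115
Average completion time = 115/5 = 23.0

23.0


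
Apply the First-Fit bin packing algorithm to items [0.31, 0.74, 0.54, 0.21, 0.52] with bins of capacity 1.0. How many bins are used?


Place items sequentially using First-Fit:
  Item 0.31 -> new Bin 1
  Item 0.74 -> new Bin 2
  Item 0.54 -> Bin 1 (now 0.85)
  Item 0.21 -> Bin 2 (now 0.95)
  Item 0.52 -> new Bin 3
Total bins used = 3

3


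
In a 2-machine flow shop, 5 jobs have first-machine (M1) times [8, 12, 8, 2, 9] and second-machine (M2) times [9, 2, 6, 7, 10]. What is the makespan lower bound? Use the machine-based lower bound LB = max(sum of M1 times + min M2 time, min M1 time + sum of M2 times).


LB1 = sum(M1 times) + min(M2 times) = 39 + 2 = 41
LB2 = min(M1 times) + sum(M2 times) = 2 + 34 = 36
Lower bound = max(LB1, LB2) = max(41, 36) = 41

41


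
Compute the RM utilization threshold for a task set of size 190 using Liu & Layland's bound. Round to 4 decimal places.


Compute 2^(1/190) = 1.0036548056
Subtract 1: 1.0036548056 - 1 = 0.0036548056
Multiply by n: 190 * 0.0036548056 = 0.6944130640
Round to 4 dp: 0.6944

0.6944


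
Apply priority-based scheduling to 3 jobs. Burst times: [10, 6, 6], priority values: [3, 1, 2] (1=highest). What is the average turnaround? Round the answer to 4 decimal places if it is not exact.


Sort by priority (ascending = highest first):
Order: [(1, 6), (2, 6), (3, 10)]
Completion times:
  Priority 1, burst=6, C=6
  Priority 2, burst=6, C=12
  Priority 3, burst=10, C=22
Average turnaround = 40/3 = 13.3333

13.3333


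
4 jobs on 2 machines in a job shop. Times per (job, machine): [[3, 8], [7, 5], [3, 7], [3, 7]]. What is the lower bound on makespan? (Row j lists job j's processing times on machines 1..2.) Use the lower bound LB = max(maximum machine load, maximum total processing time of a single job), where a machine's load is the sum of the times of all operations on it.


Machine loads:
  Machine 1: 3 + 7 + 3 + 3 = 16
  Machine 2: 8 + 5 + 7 + 7 = 27
Max machine load = 27
Job totals:
  Job 1: 11
  Job 2: 12
  Job 3: 10
  Job 4: 10
Max job total = 12
Lower bound = max(27, 12) = 27

27


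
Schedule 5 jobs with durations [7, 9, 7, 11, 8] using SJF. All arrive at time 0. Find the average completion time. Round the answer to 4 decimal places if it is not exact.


SJF order (ascending): [7, 7, 8, 9, 11]
Completion times:
  Job 1: burst=7, C=7
  Job 2: burst=7, C=14
  Job 3: burst=8, C=22
  Job 4: burst=9, C=31
  Job 5: burst=11, C=42
Average completion = 116/5 = 23.2

23.2


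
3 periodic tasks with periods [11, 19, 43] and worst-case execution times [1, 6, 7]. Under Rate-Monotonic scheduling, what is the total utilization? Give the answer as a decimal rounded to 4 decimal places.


Compute individual utilizations (exact fractions):
  Task 1: C/T = 1/11 (approx. 0.0909)
  Task 2: C/T = 6/19 (approx. 0.3158)
  Task 3: C/T = 7/43 (approx. 0.1628)
Total utilization U = 1/11 + 6/19 + 7/43 = 5118/8987
Rounded to 4 decimal places: U = 0.5695
RM (Liu & Layland) bound for 3 tasks = 0.779763; compare with U = 5118/8987 (approx. 0.569489)
U <= bound, so schedulable by RM sufficient condition.

0.5695


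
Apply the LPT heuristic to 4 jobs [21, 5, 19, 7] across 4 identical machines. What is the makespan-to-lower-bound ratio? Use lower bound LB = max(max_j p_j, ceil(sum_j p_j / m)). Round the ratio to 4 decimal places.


LPT order: [21, 19, 7, 5]
Machine loads after assignment: [21, 19, 7, 5]
LPT makespan = 21
Lower bound = max(max_job, ceil(total/4)) = max(21, 13) = 21
Ratio = 21 / 21 = 1.0

1.0


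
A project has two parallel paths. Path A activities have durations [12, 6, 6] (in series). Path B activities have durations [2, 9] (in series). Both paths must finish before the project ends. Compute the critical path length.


Path A total = 12 + 6 + 6 = 24
Path B total = 2 + 9 = 11
Critical path = longest path = max(24, 11) = 24

24


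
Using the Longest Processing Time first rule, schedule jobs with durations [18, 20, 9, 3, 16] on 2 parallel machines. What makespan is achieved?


Sort jobs in decreasing order (LPT): [20, 18, 16, 9, 3]
Assign each job to the least loaded machine:
  Machine 1: jobs [20, 9, 3], load = 32
  Machine 2: jobs [18, 16], load = 34
Makespan = max load = 34

34


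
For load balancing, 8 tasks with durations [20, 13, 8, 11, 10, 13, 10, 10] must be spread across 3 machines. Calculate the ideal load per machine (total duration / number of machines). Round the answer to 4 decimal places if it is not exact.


Total processing time = 20 + 13 + 8 + 11 + 10 + 13 + 10 + 10 = 95
Number of machines = 3
Ideal balanced load = 95 / 3 = 31.6667

31.6667


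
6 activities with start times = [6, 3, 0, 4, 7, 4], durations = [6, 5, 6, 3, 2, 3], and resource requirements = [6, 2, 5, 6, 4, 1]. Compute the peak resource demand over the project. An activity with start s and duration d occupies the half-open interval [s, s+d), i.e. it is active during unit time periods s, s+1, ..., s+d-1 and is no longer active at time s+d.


Each activity i is active on [start_i, start_i + duration_i).
Compute total resource usage per time slot:
  t=0: active resources = [5], total = 5
  t=1: active resources = [5], total = 5
  t=2: active resources = [5], total = 5
  t=3: active resources = [2, 5], total = 7
  t=4: active resources = [2, 5, 6, 1], total = 14
  t=5: active resources = [2, 5, 6, 1], total = 14
  t=6: active resources = [6, 2, 6, 1], total = 15
  t=7: active resources = [6, 2, 4], total = 12
  t=8: active resources = [6, 4], total = 10
  t=9: active resources = [6], total = 6
  t=10: active resources = [6], total = 6
  t=11: active resources = [6], total = 6
Peak resource demand = 15

15
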